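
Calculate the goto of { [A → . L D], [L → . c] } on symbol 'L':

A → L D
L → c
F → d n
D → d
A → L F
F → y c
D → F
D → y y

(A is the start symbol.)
{ [A → L . D], [D → . F], [D → . d], [D → . y y], [F → . d n], [F → . y c] }

GOTO(I, 'L') = CLOSURE({ [A → αX.β] : [A → α.Xβ] ∈ I, X = 'L' })

Items with dot before 'L', with the dot advanced:
  [A → . L D] → [A → L . D]
Closure of the advanced items:
  [A → L . D] has the dot before D: add [D → . d], [D → . F], [D → . y y]
  [D → . F] has the dot before F: add [F → . d n], [F → . y c]

GOTO = { [A → L . D], [D → . F], [D → . d], [D → . y y], [F → . d n], [F → . y c] }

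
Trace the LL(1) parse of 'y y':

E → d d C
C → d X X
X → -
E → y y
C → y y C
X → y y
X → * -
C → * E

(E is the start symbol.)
LL(1) parsing maintains a stack (initially the start symbol over $) and the input. At each step: if the stack top is a terminal, match it against the current input token; if it is a non-terminal N, replace it with the RHS of M[N, lookahead] (the unique production whose predict set contains the lookahead).

Stack is shown with the top on the left.

Stack  Input  Action
--------------------
E $    y y $  output E → y y
y y $  y y $  match 'y'
y $    y $    match 'y'
$      $      accept

The string is accepted.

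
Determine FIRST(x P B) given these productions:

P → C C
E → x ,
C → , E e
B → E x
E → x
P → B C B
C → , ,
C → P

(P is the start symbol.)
To compute FIRST(x P B), process the symbols left to right:
Symbol x is a terminal. Add 'x' and stop.
FIRST(x P B) = { 'x' }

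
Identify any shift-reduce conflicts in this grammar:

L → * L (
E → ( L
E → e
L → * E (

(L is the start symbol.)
No shift-reduce conflicts

A shift-reduce conflict occurs when an LR(0) state has both:
  - a complete (reduce) item [A → α .] (dot at the end), and
  - a shift item [B → β . c γ] (dot before a terminal).

Augment with L' → L and build the canonical LR(0) collection (I0 = CLOSURE({[L' → . L]}), then GOTO on every symbol after a dot until no new states appear). It has 10 states:
  I0: { [L → . * E (], [L → . * L (], [L' → . L] }  — shift
  I1: { [E → . ( L], [E → . e], [L → * . E (], [L → * . L (], [L → . * E (], [L → . * L (] }  — shift
  I2: { [L' → L .] }  — accept
  I3: { [E → ( . L], [L → . * E (], [L → . * L (] }  — shift
  I4: { [L → * E . (] }  — shift
  I5: { [L → * L . (] }  — shift
  I6: { [E → e .] }  — reduce
  I7: { [L → * L ( .] }  — reduce
  I8: { [L → * E ( .] }  — reduce
  I9: { [E → ( L .] }  — reduce

No state contains both a complete item and a shift item.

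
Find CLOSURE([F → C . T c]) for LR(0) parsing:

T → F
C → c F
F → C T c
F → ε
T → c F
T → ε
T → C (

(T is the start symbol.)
To compute CLOSURE, for each item [A → α.Bβ] where B is a non-terminal, add [B → .γ] for all productions B → γ; repeat for the newly added items until nothing changes.

Start with: [F → C . T c]
  [F → C . T c] has the dot before T: add [T → . F], [T → . c F], [T → .], [T → . C (]
  [T → . F] has the dot before F: add [F → . C T c], [F → .]
  [T → . C (] has the dot before C: add [C → . c F]
No further items can be added.

CLOSURE = { [C → . c F], [F → . C T c], [F → .], [F → C . T c], [T → . C (], [T → . F], [T → . c F], [T → .] }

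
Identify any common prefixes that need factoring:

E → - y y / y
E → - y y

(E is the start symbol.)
Left-factoring is needed when two productions for the same non-terminal
share a common prefix on the right-hand side.

Productions for E:
  E → - y y / y
  E → - y y

Found common prefix '- y y' in productions for E

Answer: Yes, E has productions with common prefix '- y y'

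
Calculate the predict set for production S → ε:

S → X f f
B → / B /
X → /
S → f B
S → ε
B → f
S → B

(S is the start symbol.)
PREDICT(S → ε) = (FIRST(RHS) \ {ε}) ∪ (FOLLOW(S) if ε ∈ FIRST(RHS), i.e. RHS ⇒* ε)
The right-hand side is ε (FIRST(ε) = { ε }), so the predict set is FOLLOW(S) = { $ }
PREDICT(S → ε) = { $ }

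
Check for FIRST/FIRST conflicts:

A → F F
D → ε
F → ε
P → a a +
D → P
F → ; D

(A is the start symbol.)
No FIRST/FIRST conflicts.

FIRST sets of the non-terminals at (or reachable through a nullable prefix from) the front of some alternative:
  FIRST(P) = { 'a' }

Productions for D:
  D → ε: FIRST = { ε }
  D → P: FIRST = { 'a' }
Productions for F:
  F → ε: FIRST = { ε }
  F → ; D: FIRST = { ';' }
A, P have only one production, so no FIRST/FIRST conflict is possible there.

All alternatives of each non-terminal have pairwise disjoint FIRST sets.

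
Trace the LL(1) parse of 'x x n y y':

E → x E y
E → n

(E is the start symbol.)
Stack is shown with the top on the left.

Stack      Input        Action
------------------------------
E $        x x n y y $  output E → x E y
x E y $    x x n y y $  match 'x'
E y $      x n y y $    output E → x E y
x E y y $  x n y y $    match 'x'
E y y $    n y y $      output E → n
n y y $    n y y $      match 'n'
y y $      y y $        match 'y'
y $        y $          match 'y'
$          $            accept

The string is accepted.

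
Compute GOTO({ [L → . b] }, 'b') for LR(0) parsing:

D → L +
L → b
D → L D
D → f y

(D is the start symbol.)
{ [L → b .] }

GOTO(I, 'b') = CLOSURE({ [A → αX.β] : [A → α.Xβ] ∈ I, X = 'b' })

Items with dot before 'b', with the dot advanced:
  [L → . b] → [L → b .]
Closure adds nothing (no advanced item has the dot before a non-terminal).

GOTO = { [L → b .] }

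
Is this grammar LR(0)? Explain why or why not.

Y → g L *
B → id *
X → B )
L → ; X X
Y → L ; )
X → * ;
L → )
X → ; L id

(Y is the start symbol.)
Yes, the grammar is LR(0)

Augment with Y' → Y and build the canonical LR(0) collection (I0 = CLOSURE({[Y' → . Y]}), then GOTO on every symbol after a dot until no new states appear). It has 21 states:
  I0: { [L → . )], [L → . ; X X], [Y → . L ; )], [Y → . g L *], [Y' → . Y] }  — shift
  I1: { [L → ) .] }  — reduce
  I2: { [B → . id *], [L → ; . X X], [X → . * ;], [X → . ; L id], [X → . B )] }  — shift
  I3: { [Y → L . ; )] }  — shift
  I4: { [Y' → Y .] }  — accept
  I5: { [L → . )], [L → . ; X X], [Y → g . L *] }  — shift
  I6: { [Y → g L . *] }  — shift
  I7: { [Y → g L * .] }  — reduce
  I8: { [Y → L ; . )] }  — shift
  I9: { [Y → L ; ) .] }  — reduce
  I10: { [X → * . ;] }  — shift
  I11: { [L → . )], [L → . ; X X], [X → ; . L id] }  — shift
  I12: { [X → B . )] }  — shift
  I13: { [B → . id *], [L → ; X . X], [X → . * ;], [X → . ; L id], [X → . B )] }  — shift
  I14: { [B → id . *] }  — shift
  I15: { [B → id * .] }  — reduce
  I16: { [L → ; X X .] }  — reduce
  I17: { [X → B ) .] }  — reduce
  I18: { [X → ; L . id] }  — shift
  I19: { [X → ; L id .] }  — reduce
  I20: { [X → * ; .] }  — reduce

Every state is either a pure shift/goto state or contains exactly one complete item and nothing to shift — no conflicts. The grammar is LR(0).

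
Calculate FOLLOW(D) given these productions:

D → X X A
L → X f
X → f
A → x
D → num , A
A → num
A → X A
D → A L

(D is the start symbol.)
To compute FOLLOW(D), find every occurrence of D on a right-hand side N → α D β: add FIRST(β) \ {ε}, and if β is empty or nullable also add FOLLOW(N). Iterate to a fixed point.

D is the start symbol, so $ ∈ FOLLOW(D).
D does not occur on any right-hand side.

Taking the union: FOLLOW(D) = { $ }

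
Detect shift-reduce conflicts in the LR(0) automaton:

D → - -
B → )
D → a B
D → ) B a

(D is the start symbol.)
No shift-reduce conflicts

Augment with D' → D and build the canonical LR(0) collection (I0 = CLOSURE({[D' → . D]}), then GOTO on every symbol after a dot until no new states appear). It has 10 states:
  I0: { [D → . ) B a], [D → . - -], [D → . a B], [D' → . D] }  — shift
  I1: { [B → . )], [D → ) . B a] }  — shift
  I2: { [D → - . -] }  — shift
  I3: { [D' → D .] }  — accept
  I4: { [B → . )], [D → a . B] }  — shift
  I5: { [B → ) .] }  — reduce
  I6: { [D → a B .] }  — reduce
  I7: { [D → - - .] }  — reduce
  I8: { [D → ) B . a] }  — shift
  I9: { [D → ) B a .] }  — reduce

No state contains both a complete item and a shift item.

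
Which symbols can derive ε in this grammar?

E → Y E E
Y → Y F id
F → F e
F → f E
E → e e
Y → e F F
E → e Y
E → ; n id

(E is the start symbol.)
There are no ε-productions, so no non-terminal can derive ε.
No non-terminals are nullable.

Answer: None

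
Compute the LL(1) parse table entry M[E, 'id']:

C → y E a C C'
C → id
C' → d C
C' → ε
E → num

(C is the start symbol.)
To find M[E, 'id'], we find productions for E where 'id' is in the predict set (PREDICT(N → α) = (FIRST(α) \ {ε}) ∪ (FOLLOW(N) if α ⇒* ε)).

E → num: PREDICT = { 'num' }

M[E, 'id'] is empty (no production applies)

Answer: Empty (error entry)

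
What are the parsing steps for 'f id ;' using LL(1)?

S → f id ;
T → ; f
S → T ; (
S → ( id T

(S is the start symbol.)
Stack is shown with the top on the left.

Stack     Input     Action
--------------------------
S $       f id ; $  output S → f id ;
f id ; $  f id ; $  match 'f'
id ; $    id ; $    match 'id'
; $       ; $       match ';'
$         $         accept

The string is accepted.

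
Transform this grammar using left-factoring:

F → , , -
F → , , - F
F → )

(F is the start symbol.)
F → , , - F'
F' → ε
F' → F
F → )

Left-factoring transforms A → αβ₁ | αβ₂ into A → αA' and A' → β₁ | β₂
(α is the longest common prefix among the alternatives). Repeat until
no nonterminal has two alternatives with a common prefix.

Round 1: F has alternatives sharing prefix ', , -'. Introduce F': F → , , - F'
  Add: F' → ε
  Add: F' → F

No remaining common prefixes — done.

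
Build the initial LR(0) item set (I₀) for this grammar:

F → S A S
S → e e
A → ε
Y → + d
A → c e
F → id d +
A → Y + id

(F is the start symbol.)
{ [F → . S A S], [F → . id d +], [F' → . F], [S → . e e] }

First, augment the grammar with F' → F
I₀ = CLOSURE({ [F' → . F] }):
  [F' → . F] has the dot before F: add [F → . S A S], [F → . id d +]
  [F → . S A S] has the dot before S: add [S → . e e]
No further items can be added.

I₀ = { [F → . S A S], [F → . id d +], [F' → . F], [S → . e e] }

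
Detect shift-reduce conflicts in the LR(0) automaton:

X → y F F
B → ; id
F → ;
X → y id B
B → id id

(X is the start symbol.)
A shift-reduce conflict occurs when an LR(0) state has both:
  - a complete (reduce) item [A → α .] (dot at the end), and
  - a shift item [B → β . c γ] (dot before a terminal).

Augment with X' → X and build the canonical LR(0) collection (I0 = CLOSURE({[X' → . X]}), then GOTO on every symbol after a dot until no new states appear). It has 12 states:
  I0: { [X → . y F F], [X → . y id B], [X' → . X] }  — shift
  I1: { [X' → X .] }  — accept
  I2: { [F → . ;], [X → y . F F], [X → y . id B] }  — shift
  I3: { [F → ; .] }  — reduce
  I4: { [F → . ;], [X → y F . F] }  — shift
  I5: { [B → . ; id], [B → . id id], [X → y id . B] }  — shift
  I6: { [B → ; . id] }  — shift
  I7: { [X → y id B .] }  — reduce
  I8: { [B → id . id] }  — shift
  I9: { [B → id id .] }  — reduce
  I10: { [B → ; id .] }  — reduce
  I11: { [X → y F F .] }  — reduce

No state contains both a complete item and a shift item.

Answer: No shift-reduce conflicts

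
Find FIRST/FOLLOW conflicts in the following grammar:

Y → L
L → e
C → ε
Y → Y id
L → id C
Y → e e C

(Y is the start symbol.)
A FIRST/FOLLOW conflict occurs when a non-terminal N has a nullable alternative N → β (β ⇒* ε) and another alternative N → α with FIRST(α) ∩ FOLLOW(N) ≠ ∅: on such a lookahead the parser cannot decide between expanding α and letting N vanish via β.

Nullable non-terminals: C.
C has a nullable alternative but only one production, so nothing to check.

L, Y have no nullable alternative, so no FIRST/FOLLOW check is needed there.

No FIRST/FOLLOW conflicts found.

Answer: No FIRST/FOLLOW conflicts.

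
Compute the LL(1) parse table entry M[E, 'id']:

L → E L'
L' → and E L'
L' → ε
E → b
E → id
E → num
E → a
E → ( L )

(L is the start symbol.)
To find M[E, 'id'], we find productions for E where 'id' is in the predict set (PREDICT(N → α) = (FIRST(α) \ {ε}) ∪ (FOLLOW(N) if α ⇒* ε)).

E → b: PREDICT = { 'b' }
E → id: PREDICT = { 'id' }
  'id' is in predict set, so this production goes in M[E, 'id']
E → num: PREDICT = { 'num' }
E → a: PREDICT = { 'a' }
E → ( L ): PREDICT = { '(' }

M[E, 'id'] = E → id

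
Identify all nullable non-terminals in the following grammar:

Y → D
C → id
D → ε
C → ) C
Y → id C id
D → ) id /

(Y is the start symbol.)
ε-productions: D → ε
So D is immediately nullable.
Y → D: every symbol on the right is nullable, so Y is nullable too.
No further non-terminal can be added: every production for the remaining non-terminals contains a terminal or a non-nullable non-terminal.
Nullable = { 'D', 'Y' }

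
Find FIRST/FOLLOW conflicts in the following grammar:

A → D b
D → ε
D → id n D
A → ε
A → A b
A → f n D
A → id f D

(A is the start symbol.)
Yes. A → D b with FOLLOW(A) on { 'b' }; A → A b with FOLLOW(A) on { 'b' }

Nullable non-terminals: A, D.
FIRST sets used below: FIRST(D) = { 'id', ε }, FIRST(A) = { 'b', 'f', 'id', ε }

A: nullable alternative(s) A → ε; FOLLOW(A) = { $, 'b' }
  A → D b: FIRST \ {ε} = { 'b', 'id' } — overlaps FOLLOW(A) on { 'b' }: CONFLICT
  A → ε: FIRST \ {ε} = { } — this is the only nullable alternative, skip
  A → A b: FIRST \ {ε} = { 'b', 'f', 'id' } — overlaps FOLLOW(A) on { 'b' }: CONFLICT
  A → f n D: FIRST \ {ε} = { 'f' } — disjoint from FOLLOW(A)
  A → id f D: FIRST \ {ε} = { 'id' } — disjoint from FOLLOW(A)

D: nullable alternative(s) D → ε; FOLLOW(D) = { $, 'b' }
  D → ε: FIRST \ {ε} = { } — this is the only nullable alternative, skip
  D → id n D: FIRST \ {ε} = { 'id' } — disjoint from FOLLOW(D)

So the grammar has 2 FIRST/FOLLOW conflicts (marked CONFLICT above).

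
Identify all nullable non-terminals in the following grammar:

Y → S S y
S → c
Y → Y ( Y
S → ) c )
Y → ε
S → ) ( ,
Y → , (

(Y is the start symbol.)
A non-terminal is nullable if it can derive ε (the empty string): either it has an ε-production, or it has a production whose right-hand side consists entirely of nullable non-terminals.

ε-productions: Y → ε
So Y is immediately nullable.
No further non-terminal can be added: every production for the remaining non-terminals contains a terminal or a non-nullable non-terminal.
Nullable = { 'Y' }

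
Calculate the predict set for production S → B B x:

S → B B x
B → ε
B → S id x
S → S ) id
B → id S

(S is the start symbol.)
{ 'id', 'x' }

PREDICT(S → B B x) = (FIRST(RHS) \ {ε}) ∪ (FOLLOW(S) if ε ∈ FIRST(RHS), i.e. RHS ⇒* ε)
FIRST(B) = { 'id', 'x', ε }
FIRST(B B x) = { 'id', 'x' }
ε ∉ FIRST(B B x), so FOLLOW(S) is not added.
PREDICT(S → B B x) = { 'id', 'x' }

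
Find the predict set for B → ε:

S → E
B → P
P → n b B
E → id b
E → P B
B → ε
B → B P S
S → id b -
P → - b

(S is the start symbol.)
PREDICT(B → ε) = (FIRST(RHS) \ {ε}) ∪ (FOLLOW(B) if ε ∈ FIRST(RHS), i.e. RHS ⇒* ε)
The right-hand side is ε (FIRST(ε) = { ε }), so the predict set is FOLLOW(B) = { $, '-', 'id', 'n' }
PREDICT(B → ε) = { $, '-', 'id', 'n' }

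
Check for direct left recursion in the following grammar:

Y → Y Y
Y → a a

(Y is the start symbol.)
Yes, Y is left-recursive

Direct left recursion occurs when N → N α for some non-terminal N (the right-hand side begins with the left-hand side itself).

Y → Y Y: LEFT RECURSIVE (starts with Y)
Y → a a: starts with a

The grammar has direct left recursion on: Y.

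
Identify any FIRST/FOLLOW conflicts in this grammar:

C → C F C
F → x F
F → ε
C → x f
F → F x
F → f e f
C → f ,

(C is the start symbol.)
A FIRST/FOLLOW conflict occurs when a non-terminal N has a nullable alternative N → β (β ⇒* ε) and another alternative N → α with FIRST(α) ∩ FOLLOW(N) ≠ ∅: on such a lookahead the parser cannot decide between expanding α and letting N vanish via β.

Nullable non-terminals: F.
FIRST sets used below: FIRST(F) = { 'f', 'x', ε }

F: nullable alternative(s) F → ε; FOLLOW(F) = { 'f', 'x' }
  F → x F: FIRST \ {ε} = { 'x' } — overlaps FOLLOW(F) on { 'x' }: CONFLICT
  F → ε: FIRST \ {ε} = { } — this is the only nullable alternative, skip
  F → F x: FIRST \ {ε} = { 'f', 'x' } — overlaps FOLLOW(F) on { 'f', 'x' }: CONFLICT
  F → f e f: FIRST \ {ε} = { 'f' } — overlaps FOLLOW(F) on { 'f' }: CONFLICT

C has no nullable alternative, so no FIRST/FOLLOW check is needed there.

So the grammar has 3 FIRST/FOLLOW conflicts (marked CONFLICT above).

Answer: Yes. F → x F with FOLLOW(F) on { 'x' }; F → F x with FOLLOW(F) on { 'f', 'x' }; F → f e f with FOLLOW(F) on { 'f' }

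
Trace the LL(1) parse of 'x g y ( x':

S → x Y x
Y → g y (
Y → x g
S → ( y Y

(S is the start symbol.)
LL(1) parsing maintains a stack (initially the start symbol over $) and the input. At each step: if the stack top is a terminal, match it against the current input token; if it is a non-terminal N, replace it with the RHS of M[N, lookahead] (the unique production whose predict set contains the lookahead).

Stack is shown with the top on the left.

Stack      Input        Action
------------------------------
S $        x g y ( x $  output S → x Y x
x Y x $    x g y ( x $  match 'x'
Y x $      g y ( x $    output Y → g y (
g y ( x $  g y ( x $    match 'g'
y ( x $    y ( x $      match 'y'
( x $      ( x $        match '('
x $        x $          match 'x'
$          $            accept

The string is accepted.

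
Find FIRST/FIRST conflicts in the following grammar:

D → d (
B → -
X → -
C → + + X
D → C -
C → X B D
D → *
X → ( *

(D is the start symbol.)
FIRST sets of the non-terminals at (or reachable through a nullable prefix from) the front of some alternative:
  FIRST(C) = { '(', '+', '-' }
  FIRST(X) = { '(', '-' }

Productions for D:
  D → d (: FIRST = { 'd' }
  D → C -: FIRST = { '(', '+', '-' }
  D → *: FIRST = { '*' }
Productions for X:
  X → -: FIRST = { '-' }
  X → ( *: FIRST = { '(' }
Productions for C:
  C → + + X: FIRST = { '+' }
  C → X B D: FIRST = { '(', '-' }
B has only one production, so no FIRST/FIRST conflict is possible there.

All alternatives of each non-terminal have pairwise disjoint FIRST sets.

Answer: No FIRST/FIRST conflicts.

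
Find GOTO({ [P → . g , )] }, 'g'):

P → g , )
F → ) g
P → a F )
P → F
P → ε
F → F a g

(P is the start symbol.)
{ [P → g . , )] }

GOTO(I, 'g') = CLOSURE({ [A → αX.β] : [A → α.Xβ] ∈ I, X = 'g' })

Items with dot before 'g', with the dot advanced:
  [P → . g , )] → [P → g . , )]
Closure adds nothing (no advanced item has the dot before a non-terminal).

GOTO = { [P → g . , )] }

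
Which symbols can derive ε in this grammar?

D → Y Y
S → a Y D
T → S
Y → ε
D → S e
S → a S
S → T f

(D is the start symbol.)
{ 'D', 'Y' }

A non-terminal is nullable if it can derive ε (the empty string): either it has an ε-production, or it has a production whose right-hand side consists entirely of nullable non-terminals.

ε-productions: Y → ε
So Y is immediately nullable.
D → Y Y: every symbol on the right is nullable, so D is nullable too.
No further non-terminal can be added: every production for the remaining non-terminals contains a terminal or a non-nullable non-terminal.
Nullable = { 'D', 'Y' }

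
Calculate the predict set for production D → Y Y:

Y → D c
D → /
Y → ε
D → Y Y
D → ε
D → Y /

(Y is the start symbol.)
PREDICT(D → Y Y) = (FIRST(RHS) \ {ε}) ∪ (FOLLOW(D) if ε ∈ FIRST(RHS), i.e. RHS ⇒* ε)
FIRST(Y) = { '/', 'c', ε }
FIRST(Y Y) = { '/', 'c', ε }
ε ∈ FIRST(Y Y) (the right-hand side is nullable), so add FOLLOW(D) = { 'c' }
PREDICT(D → Y Y) = { '/', 'c' }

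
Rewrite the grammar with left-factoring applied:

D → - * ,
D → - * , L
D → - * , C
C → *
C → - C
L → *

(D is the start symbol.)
Left-factoring transforms A → αβ₁ | αβ₂ into A → αA' and A' → β₁ | β₂
(α is the longest common prefix among the alternatives). Repeat until
no nonterminal has two alternatives with a common prefix.

Round 1: D has alternatives sharing prefix '- * ,'. Introduce D': D → - * , D'
  Add: D' → ε
  Add: D' → L
  Add: D' → C

No remaining common prefixes — done.

Resulting grammar:
D → - * , D'
D' → ε
D' → L
D' → C
C → *
C → - C
L → *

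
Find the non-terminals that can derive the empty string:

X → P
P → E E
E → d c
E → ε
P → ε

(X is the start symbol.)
{ 'E', 'P', 'X' }

A non-terminal is nullable if it can derive ε (the empty string): either it has an ε-production, or it has a production whose right-hand side consists entirely of nullable non-terminals.

ε-productions: E → ε, P → ε
So E, P are immediately nullable.
X → P: every symbol on the right is nullable, so X is nullable too.
Every non-terminal is now nullable.
Nullable = { 'E', 'P', 'X' }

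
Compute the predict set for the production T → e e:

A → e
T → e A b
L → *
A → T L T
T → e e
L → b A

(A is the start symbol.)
{ 'e' }

PREDICT(T → e e) = (FIRST(RHS) \ {ε}) ∪ (FOLLOW(T) if ε ∈ FIRST(RHS), i.e. RHS ⇒* ε)
FIRST(e e) = { 'e' }
ε ∉ FIRST(e e), so FOLLOW(T) is not added.
PREDICT(T → e e) = { 'e' }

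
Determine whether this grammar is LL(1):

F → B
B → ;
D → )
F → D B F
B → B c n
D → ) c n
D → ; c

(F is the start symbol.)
A grammar is LL(1) if for each non-terminal N with multiple productions, the predict sets of those productions are pairwise disjoint, where PREDICT(N → α) = (FIRST(α) \ {ε}) ∪ (FOLLOW(N) if α ⇒* ε).

Relevant sets:
  FIRST(B) = { ';' }
  FIRST(D) = { ')', ';' }

For F:
  PREDICT(F → B) = { ';' }
  PREDICT(F → D B F) = { ')', ';' }
For B:
  PREDICT(B → ';') = { ';' }
  PREDICT(B → B c n) = { ';' }
For D:
  PREDICT(D → ')') = { ')' }
  PREDICT(D → ')' c n) = { ')' }
  PREDICT(D → ';' c) = { ';' }

Conflict found: Predict set conflict for F: { ';' }
The grammar is NOT LL(1).

Answer: No. Predict set conflict for F: { ';' }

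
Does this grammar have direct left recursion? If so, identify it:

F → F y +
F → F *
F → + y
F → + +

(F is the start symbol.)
F → F y +: LEFT RECURSIVE (starts with F)
F → F *: LEFT RECURSIVE (starts with F)
F → + y: starts with '+'
F → + +: starts with '+'

The grammar has direct left recursion on: F.

Answer: Yes, F is left-recursive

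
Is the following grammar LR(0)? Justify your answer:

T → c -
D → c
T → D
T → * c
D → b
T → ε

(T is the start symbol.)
No. Shift-reduce conflict between [T → .] and [D → . b]

A grammar is LR(0) if no state in the canonical LR(0) collection has:
  - both a shift item (dot before a terminal) and a complete item (shift-reduce conflict), or
  - two or more complete items (reduce-reduce conflict; the accept item [T' → T .] counts as a complete item here).

Augment with T' → T and build the canonical LR(0) collection (I0 = CLOSURE({[T' → . T]}), then GOTO on every symbol after a dot until no new states appear). It has 8 states:
  I0: { [D → . b], [D → . c], [T → . * c], [T → . D], [T → . c -], [T → .], [T' → . T] }  — shift, reduce
  I1: { [T → * . c] }  — shift
  I2: { [T → D .] }  — reduce
  I3: { [T' → T .] }  — accept
  I4: { [D → b .] }  — reduce
  I5: { [D → c .], [T → c . -] }  — shift, reduce
  I6: { [T → c - .] }  — reduce
  I7: { [T → * c .] }  — reduce

Conflict in state I0:
  Shift-reduce conflict between [T → .] and [D → . b]
So the grammar is NOT LR(0).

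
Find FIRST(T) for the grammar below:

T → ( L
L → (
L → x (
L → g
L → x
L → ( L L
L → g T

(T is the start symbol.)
{ '(' }

To compute FIRST(T), examine every production with T on the left-hand side, reading each right-hand side left to right until a non-nullable symbol is reached.

From T → ( L:
  - '(' is a terminal: add '(' and stop

Collecting: FIRST(T) = { '(' }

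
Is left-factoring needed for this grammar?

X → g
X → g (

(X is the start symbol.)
Left-factoring is needed when two productions for the same non-terminal
share a common prefix on the right-hand side.

Productions for X:
  X → g
  X → g (

Found common prefix 'g' in productions for X

Answer: Yes, X has productions with common prefix 'g'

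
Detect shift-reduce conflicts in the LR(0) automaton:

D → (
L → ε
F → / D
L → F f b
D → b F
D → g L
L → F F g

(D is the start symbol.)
Yes — I4: [L → .] vs [F → . / D]

A shift-reduce conflict occurs when an LR(0) state has both:
  - a complete (reduce) item [A → α .] (dot at the end), and
  - a shift item [B → β . c γ] (dot before a terminal).

Augment with D' → D and build the canonical LR(0) collection (I0 = CLOSURE({[D' → . D]}), then GOTO on every symbol after a dot until no new states appear). It has 14 states:
  I0: { [D → . (], [D → . b F], [D → . g L], [D' → . D] }  — shift
  I1: { [D → ( .] }  — reduce
  I2: { [D' → D .] }  — accept
  I3: { [D → b . F], [F → . / D] }  — shift
  I4: { [D → g . L], [F → . / D], [L → . F F g], [L → . F f b], [L → .] }  — shift, reduce
  I5: { [D → . (], [D → . b F], [D → . g L], [F → / . D] }  — shift
  I6: { [F → . / D], [L → F . F g], [L → F . f b] }  — shift
  I7: { [D → g L .] }  — reduce
  I8: { [L → F F . g] }  — shift
  I9: { [L → F f . b] }  — shift
  I10: { [L → F f b .] }  — reduce
  I11: { [L → F F g .] }  — reduce
  I12: { [F → / D .] }  — reduce
  I13: { [D → b F .] }  — reduce

I4 contains reduce item [L → .] and shift item [F → . / D] — shift-reduce conflict.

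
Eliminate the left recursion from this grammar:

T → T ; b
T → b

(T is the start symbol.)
T → b T'
T' → ; b T'
T' → ε

T is directly left-recursive. The standard transformation for
  A → A α₁ | ... | A α_m | β₁ | ... | β_n
is
  A  → β₁ A' | ... | β_n A'
  A' → α₁ A' | ... | α_m A' | ε

T → b becomes T → b T'
T → T ; b becomes T' → ; b T'
Add T' → ε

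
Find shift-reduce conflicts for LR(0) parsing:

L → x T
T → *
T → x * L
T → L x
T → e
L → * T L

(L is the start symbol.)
Yes — I4: [T → * .] vs [L → . * T L]; I9: [T → * .] vs [L → . * T L]; I10: [T → x * L .] vs [T → L . x]

A shift-reduce conflict occurs when an LR(0) state has both:
  - a complete (reduce) item [A → α .] (dot at the end), and
  - a shift item [B → β . c γ] (dot before a terminal).

Augment with L' → L and build the canonical LR(0) collection (I0 = CLOSURE({[L' → . L]}), then GOTO on every symbol after a dot until no new states appear). It has 14 states:
  I0: { [L → . * T L], [L → . x T], [L' → . L] }  — shift
  I1: { [L → * . T L], [L → . * T L], [L → . x T], [T → . *], [T → . L x], [T → . e], [T → . x * L] }  — shift
  I2: { [L' → L .] }  — accept
  I3: { [L → . * T L], [L → . x T], [L → x . T], [T → . *], [T → . L x], [T → . e], [T → . x * L] }  — shift
  I4: { [L → * . T L], [L → . * T L], [L → . x T], [T → * .], [T → . *], [T → . L x], [T → . e], [T → . x * L] }  — shift, reduce
  I5: { [T → L . x] }  — shift
  I6: { [L → x T .] }  — reduce
  I7: { [T → e .] }  — reduce
  I8: { [L → . * T L], [L → . x T], [L → x . T], [T → . *], [T → . L x], [T → . e], [T → . x * L], [T → x . * L] }  — shift
  I9: { [L → * . T L], [L → . * T L], [L → . x T], [T → * .], [T → . *], [T → . L x], [T → . e], [T → . x * L], [T → x * . L] }  — shift, reduce
  I10: { [T → L . x], [T → x * L .] }  — shift, reduce
  I11: { [L → * T . L], [L → . * T L], [L → . x T] }  — shift
  I12: { [L → * T L .] }  — reduce
  I13: { [T → L x .] }  — reduce

I4 contains reduce item [T → * .] and shift items [L → . * T L], [L → . x T], [T → . *], [T → . e], [T → . x * L] — shift-reduce conflict.
I9 contains reduce item [T → * .] and shift items [L → . * T L], [L → . x T], [T → . *], [T → . e], [T → . x * L] — shift-reduce conflict.
I10 contains reduce item [T → x * L .] and shift item [T → L . x] — shift-reduce conflict.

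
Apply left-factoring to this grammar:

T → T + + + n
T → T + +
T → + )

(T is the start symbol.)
T → T + + T'
T' → + n
T' → ε
T → + )

Left-factoring transforms A → αβ₁ | αβ₂ into A → αA' and A' → β₁ | β₂
(α is the longest common prefix among the alternatives). Repeat until
no nonterminal has two alternatives with a common prefix.

Round 1: T has alternatives sharing prefix 'T + +'. Introduce T': T → T + + T'
  Add: T' → + n
  Add: T' → ε

No remaining common prefixes — done.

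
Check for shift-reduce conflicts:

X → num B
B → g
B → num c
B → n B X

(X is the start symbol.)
No shift-reduce conflicts

A shift-reduce conflict occurs when an LR(0) state has both:
  - a complete (reduce) item [A → α .] (dot at the end), and
  - a shift item [B → β . c γ] (dot before a terminal).

Augment with X' → X and build the canonical LR(0) collection (I0 = CLOSURE({[X' → . X]}), then GOTO on every symbol after a dot until no new states appear). It has 10 states:
  I0: { [X → . num B], [X' → . X] }  — shift
  I1: { [X' → X .] }  — accept
  I2: { [B → . g], [B → . n B X], [B → . num c], [X → num . B] }  — shift
  I3: { [X → num B .] }  — reduce
  I4: { [B → g .] }  — reduce
  I5: { [B → . g], [B → . n B X], [B → . num c], [B → n . B X] }  — shift
  I6: { [B → num . c] }  — shift
  I7: { [B → num c .] }  — reduce
  I8: { [B → n B . X], [X → . num B] }  — shift
  I9: { [B → n B X .] }  — reduce

No state contains both a complete item and a shift item.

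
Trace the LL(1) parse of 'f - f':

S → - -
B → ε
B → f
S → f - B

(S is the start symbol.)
LL(1) parsing maintains a stack (initially the start symbol over $) and the input. At each step: if the stack top is a terminal, match it against the current input token; if it is a non-terminal N, replace it with the RHS of M[N, lookahead] (the unique production whose predict set contains the lookahead).

Stack is shown with the top on the left.

Stack    Input    Action
------------------------
S $      f - f $  output S → f - B
f - B $  f - f $  match 'f'
- B $    - f $    match '-'
B $      f $      output B → f
f $      f $      match 'f'
$        $        accept

The string is accepted.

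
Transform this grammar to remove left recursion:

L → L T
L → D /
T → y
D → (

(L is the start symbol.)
L → D / L'
L' → T L'
L' → ε
T → y
D → (

L is directly left-recursive. The standard transformation for
  A → A α₁ | ... | A α_m | β₁ | ... | β_n
is
  A  → β₁ A' | ... | β_n A'
  A' → α₁ A' | ... | α_m A' | ε

L → D / becomes L → D / L'
L → L T becomes L' → T L'
Add L' → ε

Productions for other non-terminals are unchanged:
  T → y
  D → (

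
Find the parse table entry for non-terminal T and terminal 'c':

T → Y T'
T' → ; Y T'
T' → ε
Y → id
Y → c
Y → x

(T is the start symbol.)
T → Y T'

To find M[T, 'c'], we find productions for T where 'c' is in the predict set (PREDICT(N → α) = (FIRST(α) \ {ε}) ∪ (FOLLOW(N) if α ⇒* ε)).

Relevant sets:
  FIRST(Y) = { 'c', 'id', 'x' }

T → Y T': PREDICT = { 'c', 'id', 'x' }
  'c' is in predict set, so this production goes in M[T, 'c']

M[T, 'c'] = T → Y T'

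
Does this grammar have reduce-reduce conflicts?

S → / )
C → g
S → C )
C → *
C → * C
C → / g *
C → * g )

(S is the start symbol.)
No reduce-reduce conflicts

A reduce-reduce conflict occurs when an LR(0) state has two complete items [A → α .] and [B → β .] — both call for a reduction, and with no lookahead the parser cannot choose between them.

Augment with S' → S and build the canonical LR(0) collection (I0 = CLOSURE({[S' → . S]}), then GOTO on every symbol after a dot until no new states appear). It has 14 states:
  I0: { [C → . * C], [C → . * g )], [C → . *], [C → . / g *], [C → . g], [S → . / )], [S → . C )], [S' → . S] }  — shift
  I1: { [C → * . C], [C → * . g )], [C → * .], [C → . * C], [C → . * g )], [C → . *], [C → . / g *], [C → . g] }  — shift, reduce
  I2: { [C → / . g *], [S → / . )] }  — shift
  I3: { [S → C . )] }  — shift
  I4: { [S' → S .] }  — accept
  I5: { [C → g .] }  — reduce
  I6: { [S → C ) .] }  — reduce
  I7: { [S → / ) .] }  — reduce
  I8: { [C → / g . *] }  — shift
  I9: { [C → / g * .] }  — reduce
  I10: { [C → / . g *] }  — shift
  I11: { [C → * C .] }  — reduce
  I12: { [C → * g . )], [C → g .] }  — shift, reduce
  I13: { [C → * g ) .] }  — reduce

No state contains more than one complete item.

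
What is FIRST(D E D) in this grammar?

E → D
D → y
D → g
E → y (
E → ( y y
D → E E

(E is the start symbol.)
{ '(', 'g', 'y' }

FIRST sets of the non-terminals involved (from the grammar, by fixed-point iteration):
  FIRST(D) = { '(', 'g', 'y' }

To compute FIRST(D E D), process the symbols left to right:
Symbol D is a non-terminal. Add FIRST(D) \ {ε} = { '(', 'g', 'y' }
D is not nullable (ε ∉ FIRST(D)), so stop here.
FIRST(D E D) = { '(', 'g', 'y' }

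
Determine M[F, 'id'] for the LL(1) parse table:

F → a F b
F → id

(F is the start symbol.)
F → id

To find M[F, 'id'], we find productions for F where 'id' is in the predict set (PREDICT(N → α) = (FIRST(α) \ {ε}) ∪ (FOLLOW(N) if α ⇒* ε)).

F → a F b: PREDICT = { 'a' }
F → id: PREDICT = { 'id' }
  'id' is in predict set, so this production goes in M[F, 'id']

M[F, 'id'] = F → id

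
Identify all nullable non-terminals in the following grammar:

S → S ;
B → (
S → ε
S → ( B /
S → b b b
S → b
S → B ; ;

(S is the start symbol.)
{ 'S' }

A non-terminal is nullable if it can derive ε (the empty string): either it has an ε-production, or it has a production whose right-hand side consists entirely of nullable non-terminals.

ε-productions: S → ε
So S is immediately nullable.
No further non-terminal can be added: every production for the remaining non-terminals contains a terminal or a non-nullable non-terminal.
Nullable = { 'S' }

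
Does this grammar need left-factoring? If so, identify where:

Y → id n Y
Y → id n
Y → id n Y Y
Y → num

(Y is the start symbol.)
Left-factoring is needed when two productions for the same non-terminal
share a common prefix on the right-hand side.

Productions for Y:
  Y → id n Y
  Y → id n
  Y → id n Y Y
  Y → num

Found common prefix 'id n' in productions for Y

Answer: Yes, Y has productions with common prefix 'id n'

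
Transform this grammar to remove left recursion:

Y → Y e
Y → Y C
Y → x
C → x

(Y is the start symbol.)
Y → x Y'
Y' → e Y'
Y' → C Y'
Y' → ε
C → x

Y is directly left-recursive. The standard transformation for
  A → A α₁ | ... | A α_m | β₁ | ... | β_n
is
  A  → β₁ A' | ... | β_n A'
  A' → α₁ A' | ... | α_m A' | ε

Y → x becomes Y → x Y'
Y → Y e becomes Y' → e Y'
Y → Y C becomes Y' → C Y'
Add Y' → ε

Productions for other non-terminals are unchanged:
  C → x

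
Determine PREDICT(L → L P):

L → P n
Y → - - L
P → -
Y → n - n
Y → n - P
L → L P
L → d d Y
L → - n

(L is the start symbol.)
{ '-', 'd' }

PREDICT(L → L P) = (FIRST(RHS) \ {ε}) ∪ (FOLLOW(L) if ε ∈ FIRST(RHS), i.e. RHS ⇒* ε)
FIRST(L) = { '-', 'd' }
FIRST(L P) = { '-', 'd' }
ε ∉ FIRST(L P), so FOLLOW(L) is not added.
PREDICT(L → L P) = { '-', 'd' }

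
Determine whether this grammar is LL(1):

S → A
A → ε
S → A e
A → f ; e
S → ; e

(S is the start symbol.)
A grammar is LL(1) if for each non-terminal N with multiple productions, the predict sets of those productions are pairwise disjoint, where PREDICT(N → α) = (FIRST(α) \ {ε}) ∪ (FOLLOW(N) if α ⇒* ε).

Relevant sets:
  FIRST(A) = { 'f', ε }
  FOLLOW(S) = { $ }
  FOLLOW(A) = { $, 'e' }

For S:
  PREDICT(S → A) = { $, 'f' }
  PREDICT(S → A e) = { 'e', 'f' }
  PREDICT(S → ';' e) = { ';' }
For A:
  PREDICT(A → ε) = { $, 'e' }
  PREDICT(A → f ';' e) = { 'f' }

Conflict found: Predict set conflict for S: { 'f' }
The grammar is NOT LL(1).

Answer: No. Predict set conflict for S: { 'f' }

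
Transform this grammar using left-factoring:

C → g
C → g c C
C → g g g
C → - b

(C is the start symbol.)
Left-factoring transforms A → αβ₁ | αβ₂ into A → αA' and A' → β₁ | β₂
(α is the longest common prefix among the alternatives). Repeat until
no nonterminal has two alternatives with a common prefix.

Round 1: C has alternatives sharing prefix 'g'. Introduce C': C → g C'
  Add: C' → ε
  Add: C' → c C
  Add: C' → g g

No remaining common prefixes — done.

Resulting grammar:
C → g C'
C' → ε
C' → c C
C' → g g
C → - b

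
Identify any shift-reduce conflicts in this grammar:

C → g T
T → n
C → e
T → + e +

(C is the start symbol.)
No shift-reduce conflicts

A shift-reduce conflict occurs when an LR(0) state has both:
  - a complete (reduce) item [A → α .] (dot at the end), and
  - a shift item [B → β . c γ] (dot before a terminal).

Augment with C' → C and build the canonical LR(0) collection (I0 = CLOSURE({[C' → . C]}), then GOTO on every symbol after a dot until no new states appear). It has 9 states:
  I0: { [C → . e], [C → . g T], [C' → . C] }  — shift
  I1: { [C' → C .] }  — accept
  I2: { [C → e .] }  — reduce
  I3: { [C → g . T], [T → . + e +], [T → . n] }  — shift
  I4: { [T → + . e +] }  — shift
  I5: { [C → g T .] }  — reduce
  I6: { [T → n .] }  — reduce
  I7: { [T → + e . +] }  — shift
  I8: { [T → + e + .] }  — reduce

No state contains both a complete item and a shift item.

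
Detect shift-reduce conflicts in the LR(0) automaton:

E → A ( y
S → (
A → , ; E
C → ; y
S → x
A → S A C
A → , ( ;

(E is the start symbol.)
No shift-reduce conflicts

A shift-reduce conflict occurs when an LR(0) state has both:
  - a complete (reduce) item [A → α .] (dot at the end), and
  - a shift item [B → β . c γ] (dot before a terminal).

Augment with E' → E and build the canonical LR(0) collection (I0 = CLOSURE({[E' → . E]}), then GOTO on every symbol after a dot until no new states appear). It has 17 states:
  I0: { [A → . , ( ;], [A → . , ; E], [A → . S A C], [E → . A ( y], [E' → . E], [S → . (], [S → . x] }  — shift
  I1: { [S → ( .] }  — reduce
  I2: { [A → , . ( ;], [A → , . ; E] }  — shift
  I3: { [E → A . ( y] }  — shift
  I4: { [E' → E .] }  — accept
  I5: { [A → . , ( ;], [A → . , ; E], [A → . S A C], [A → S . A C], [S → . (], [S → . x] }  — shift
  I6: { [S → x .] }  — reduce
  I7: { [A → S A . C], [C → . ; y] }  — shift
  I8: { [C → ; . y] }  — shift
  I9: { [A → S A C .] }  — reduce
  I10: { [C → ; y .] }  — reduce
  I11: { [E → A ( . y] }  — shift
  I12: { [E → A ( y .] }  — reduce
  I13: { [A → , ( . ;] }  — shift
  I14: { [A → , ; . E], [A → . , ( ;], [A → . , ; E], [A → . S A C], [E → . A ( y], [S → . (], [S → . x] }  — shift
  I15: { [A → , ; E .] }  — reduce
  I16: { [A → , ( ; .] }  — reduce

No state contains both a complete item and a shift item.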